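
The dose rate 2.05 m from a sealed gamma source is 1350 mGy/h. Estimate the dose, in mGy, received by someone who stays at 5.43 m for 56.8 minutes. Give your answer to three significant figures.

Intensity scales as (d₁/d₂)², so rate at 5.43 m:
1350 × (2.05/5.43)² = 1350 × 0.1425 = 192.4 mGy/h.
Dose = rate × time = 192.4 mGy/h × 0.9467 h = 182.1 mGy.

182 mGy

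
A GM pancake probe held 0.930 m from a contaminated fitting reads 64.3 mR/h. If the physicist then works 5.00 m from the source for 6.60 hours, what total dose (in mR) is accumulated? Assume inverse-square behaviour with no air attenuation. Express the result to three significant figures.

14.7 mR

Since intensity falls as 1/r², rate at 5.00 m:
64.3 × (0.930/5.00)² = 64.3 × 0.03460 = 2.225 mR/h.
Dose = rate × time = 2.225 mR/h × 6.600 h = 14.69 mR.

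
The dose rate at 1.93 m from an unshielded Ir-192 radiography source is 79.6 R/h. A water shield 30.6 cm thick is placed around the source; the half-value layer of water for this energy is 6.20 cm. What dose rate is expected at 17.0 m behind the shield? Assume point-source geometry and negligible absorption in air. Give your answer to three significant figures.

0.0335 R/h

Distance alone: (1.93/17.0)² = 0.01289, so 79.6 × 0.01289 = 1.026 R/h.
Shield: 30.6/6.20 = 4.935 half-value layers → attenuation 2^(−4.935) = 0.03269.
Combined: 1.026 × 0.03269 = 0.03354 R/h.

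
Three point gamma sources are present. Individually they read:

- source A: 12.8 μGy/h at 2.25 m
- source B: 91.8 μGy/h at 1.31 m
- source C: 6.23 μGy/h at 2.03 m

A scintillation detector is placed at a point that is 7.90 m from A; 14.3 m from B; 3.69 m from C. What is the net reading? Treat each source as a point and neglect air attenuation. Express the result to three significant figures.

3.69 μGy/h

Each source contributes Iᵢ·(dᵢ/rᵢ)²; contributions add.
A: 12.8 × (2.25/7.90)² = 1.038 μGy/h
B: 91.8 × (1.31/14.3)² = 0.7704 μGy/h
C: 6.23 × (2.03/3.69)² = 1.886 μGy/h
Total = 1.038 + 0.7704 + 1.886 = 3.694 μGy/h.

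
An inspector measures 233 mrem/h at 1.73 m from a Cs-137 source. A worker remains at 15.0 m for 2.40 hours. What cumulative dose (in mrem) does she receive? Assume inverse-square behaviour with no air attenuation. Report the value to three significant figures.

7.44 mrem

Intensity scales as (d₁/d₂)², so rate at 15.0 m:
(1.73/15.0)² = 0.01330, so 233 × 0.01330 = 3.099 mrem/h.
Dose = rate × time = 3.099 mrem/h × 2.400 h = 7.438 mrem.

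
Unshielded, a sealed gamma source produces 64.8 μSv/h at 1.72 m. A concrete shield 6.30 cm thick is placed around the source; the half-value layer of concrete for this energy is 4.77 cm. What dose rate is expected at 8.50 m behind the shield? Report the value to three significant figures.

1.06 μSv/h

Distance alone: 64.8 × (1.72/8.50)² = 64.8 × 0.04095 = 2.654 μSv/h.
Shield: 6.30/4.77 = 1.321 half-value layers → attenuation 2^(−1.321) = 0.4003.
Combined: 2.654 × 0.4003 = 1.062 μSv/h.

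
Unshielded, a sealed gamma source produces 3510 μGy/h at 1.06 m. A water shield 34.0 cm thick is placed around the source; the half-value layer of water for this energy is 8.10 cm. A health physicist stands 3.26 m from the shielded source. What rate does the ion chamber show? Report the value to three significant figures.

20.2 μGy/h

Distance alone: 3510 × (1.06/3.26)² = 3510 × 0.1057 = 371.0 μGy/h.
Shield: 34.0/8.10 = 4.198 half-value layers → attenuation 2^(−4.198) = 0.05448.
Combined: 371.0 × 0.05448 = 20.21 μGy/h.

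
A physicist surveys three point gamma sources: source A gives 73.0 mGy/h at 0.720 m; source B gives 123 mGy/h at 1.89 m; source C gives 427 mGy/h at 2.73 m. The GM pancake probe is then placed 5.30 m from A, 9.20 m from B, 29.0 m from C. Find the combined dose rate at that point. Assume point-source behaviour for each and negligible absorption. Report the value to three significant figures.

By superposition, sum each source's inverse-square contribution:
A: 73.0 × (0.720/5.30)² = 1.347 mGy/h
B: 123 × (1.89/9.20)² = 5.191 mGy/h
C: 427 × (2.73/29.0)² = 3.784 mGy/h
Total = 1.347 + 5.191 + 3.784 = 10.32 mGy/h.

10.3 mGy/h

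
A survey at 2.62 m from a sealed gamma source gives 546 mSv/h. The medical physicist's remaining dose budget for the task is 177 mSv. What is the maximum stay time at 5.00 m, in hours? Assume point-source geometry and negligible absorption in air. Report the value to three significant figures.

Since intensity falls as 1/r², rate at 5.00 m:
546 × (2.62/5.00)² = 546 × 0.2746 = 149.9 mSv/h.
Stay time = 177 mSv ÷ 149.9 mSv/h = 1.181 h.

1.18 h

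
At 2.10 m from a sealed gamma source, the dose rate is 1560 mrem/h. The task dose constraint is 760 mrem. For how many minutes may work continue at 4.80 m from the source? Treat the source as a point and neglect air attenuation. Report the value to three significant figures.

153 min

Since intensity falls as 1/r², rate at 4.80 m:
1560 × (2.10/4.80)² = 1560 × 0.1914 = 298.6 mrem/h.
Stay time = 760 mrem ÷ 298.6 mrem/h = 2.545 h = 152.7 min.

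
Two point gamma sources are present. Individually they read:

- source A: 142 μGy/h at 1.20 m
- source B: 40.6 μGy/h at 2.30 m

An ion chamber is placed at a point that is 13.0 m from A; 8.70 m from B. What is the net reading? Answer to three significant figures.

By superposition, sum each source's inverse-square contribution:
A: 142 × (1.20/13.0)² = 1.210 μGy/h
B: 40.6 × (2.30/8.70)² = 2.838 μGy/h
Total = 1.210 + 2.838 = 4.048 μGy/h.

4.05 μGy/h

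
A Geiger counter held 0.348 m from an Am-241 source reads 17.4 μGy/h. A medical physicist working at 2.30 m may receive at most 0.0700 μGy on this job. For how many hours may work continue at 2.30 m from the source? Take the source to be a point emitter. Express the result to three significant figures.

0.176 h

Since intensity falls as 1/r², rate at 2.30 m:
(0.348/2.30)² = 0.02289, so 17.4 × 0.02289 = 0.3983 μGy/h.
Stay time = 0.0700 μGy ÷ 0.3983 μGy/h = 0.1757 h.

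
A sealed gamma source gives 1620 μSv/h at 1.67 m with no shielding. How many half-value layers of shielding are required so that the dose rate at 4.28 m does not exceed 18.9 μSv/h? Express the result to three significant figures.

At 4.28 m, distance alone gives 1620 × (1.67/4.28)² = 1620 × 0.1522 = 246.6 μSv/h.
Further attenuation needed: 246.6/18.9 = 13.05.
n = log₂(13.05) = 3.706 half-value layers.

3.71 half-value layers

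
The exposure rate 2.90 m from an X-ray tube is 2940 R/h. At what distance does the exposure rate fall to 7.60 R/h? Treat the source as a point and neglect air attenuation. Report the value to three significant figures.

By the inverse-square law, d₂ = d₁·√(I₁/I₂).
I₁/I₂ = 2940/7.60 = 386.8, so d₂ = 2.90 × √386.8 = 57.03 m.

57.0 m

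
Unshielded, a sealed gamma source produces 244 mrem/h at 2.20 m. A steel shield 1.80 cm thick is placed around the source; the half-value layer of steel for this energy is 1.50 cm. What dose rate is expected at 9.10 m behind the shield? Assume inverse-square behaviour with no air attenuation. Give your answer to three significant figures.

Distance alone: 244 × (2.20/9.10)² = 244 × 0.05845 = 14.26 mrem/h.
Shield: 1.80/1.50 = 1.200 half-value layers → attenuation 2^(−1.200) = 0.4353.
Combined: 14.26 × 0.4353 = 6.207 mrem/h.

6.21 mrem/h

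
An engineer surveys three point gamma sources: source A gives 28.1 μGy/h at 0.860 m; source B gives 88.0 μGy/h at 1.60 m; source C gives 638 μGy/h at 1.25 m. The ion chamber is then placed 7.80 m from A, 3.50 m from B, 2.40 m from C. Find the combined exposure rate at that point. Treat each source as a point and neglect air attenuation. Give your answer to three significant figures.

192 μGy/h

Each source contributes Iᵢ·(dᵢ/rᵢ)²; contributions add.
A: 28.1 × (0.860/7.80)² = 0.3416 μGy/h
B: 88.0 × (1.60/3.50)² = 18.39 μGy/h
C: 638 × (1.25/2.40)² = 173.1 μGy/h
Total = 0.3416 + 18.39 + 173.1 = 191.8 μGy/h.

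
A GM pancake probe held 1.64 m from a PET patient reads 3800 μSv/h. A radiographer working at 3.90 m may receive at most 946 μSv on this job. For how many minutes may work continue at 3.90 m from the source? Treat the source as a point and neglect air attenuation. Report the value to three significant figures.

84.5 min

Using I₁d₁² = I₂d₂², rate at 3.90 m:
3800 × (1.64/3.90)² = 3800 × 0.1768 = 671.8 μSv/h.
Stay time = 946 μSv ÷ 671.8 μSv/h = 1.408 h = 84.48 min.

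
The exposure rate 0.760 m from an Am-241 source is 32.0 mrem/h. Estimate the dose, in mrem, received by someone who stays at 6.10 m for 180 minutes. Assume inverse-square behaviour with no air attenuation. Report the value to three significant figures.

Since intensity falls as 1/r², rate at 6.10 m:
(0.760/6.10)² = 0.01552, so 32.0 × 0.01552 = 0.4966 mrem/h.
Dose = rate × time = 0.4966 mrem/h × 3.000 h = 1.490 mrem.

1.49 mrem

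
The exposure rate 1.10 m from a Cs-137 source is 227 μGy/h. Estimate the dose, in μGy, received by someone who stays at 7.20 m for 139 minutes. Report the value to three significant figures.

Applying the 1/r² law, rate at 7.20 m:
227 × (1.10/7.20)² = 227 × 0.02334 = 5.298 μGy/h.
Dose = rate × time = 5.298 μGy/h × 2.317 h = 12.28 μGy.

12.3 μGy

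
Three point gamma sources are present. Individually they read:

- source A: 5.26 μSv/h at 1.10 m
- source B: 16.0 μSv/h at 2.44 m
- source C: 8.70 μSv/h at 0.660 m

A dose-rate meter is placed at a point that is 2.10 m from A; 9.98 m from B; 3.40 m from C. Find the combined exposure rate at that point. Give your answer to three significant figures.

2.73 μSv/h

By superposition, sum each source's inverse-square contribution:
A: 5.26 × (1.10/2.10)² = 1.443 μSv/h
B: 16.0 × (2.44/9.98)² = 0.9564 μSv/h
C: 8.70 × (0.660/3.40)² = 0.3278 μSv/h
Total = 1.443 + 0.9564 + 0.3278 = 2.727 μSv/h.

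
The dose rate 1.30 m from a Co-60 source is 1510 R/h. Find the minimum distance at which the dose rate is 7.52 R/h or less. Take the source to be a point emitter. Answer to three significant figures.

18.4 m

Applying the 1/r² law, d₂ = d₁·√(I₁/I₂).
I₁/I₂ = 1510/7.52 = 200.8, so d₂ = 1.30 × √200.8 = 18.42 m.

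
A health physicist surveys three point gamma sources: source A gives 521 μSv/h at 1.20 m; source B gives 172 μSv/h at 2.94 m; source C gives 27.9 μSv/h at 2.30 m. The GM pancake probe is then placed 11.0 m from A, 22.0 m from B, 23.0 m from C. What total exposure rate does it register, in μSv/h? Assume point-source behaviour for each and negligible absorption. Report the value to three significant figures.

9.55 μSv/h

By superposition, sum each source's inverse-square contribution:
A: 521 × (1.20/11.0)² = 6.200 μSv/h
B: 172 × (2.94/22.0)² = 3.072 μSv/h
C: 27.9 × (2.30/23.0)² = 0.2790 μSv/h
Total = 6.200 + 3.072 + 0.2790 = 9.551 μSv/h.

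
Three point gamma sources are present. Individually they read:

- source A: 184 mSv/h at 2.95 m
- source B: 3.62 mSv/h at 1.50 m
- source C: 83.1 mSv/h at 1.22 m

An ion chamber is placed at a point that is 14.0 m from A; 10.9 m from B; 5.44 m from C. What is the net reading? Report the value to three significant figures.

12.4 mSv/h

Each source contributes Iᵢ·(dᵢ/rᵢ)²; contributions add.
A: 184 × (2.95/14.0)² = 8.170 mSv/h
B: 3.62 × (1.50/10.9)² = 0.06855 mSv/h
C: 83.1 × (1.22/5.44)² = 4.179 mSv/h
Total = 8.170 + 0.06855 + 4.179 = 12.42 mSv/h.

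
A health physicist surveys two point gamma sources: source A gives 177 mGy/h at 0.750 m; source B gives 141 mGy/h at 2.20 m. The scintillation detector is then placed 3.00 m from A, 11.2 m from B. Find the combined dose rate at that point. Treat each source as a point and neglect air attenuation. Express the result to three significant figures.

By superposition, sum each source's inverse-square contribution:
A: 177 × (0.750/3.00)² = 11.06 mGy/h
B: 141 × (2.20/11.2)² = 5.440 mGy/h
Total = 11.06 + 5.440 = 16.50 mGy/h.

16.5 mGy/h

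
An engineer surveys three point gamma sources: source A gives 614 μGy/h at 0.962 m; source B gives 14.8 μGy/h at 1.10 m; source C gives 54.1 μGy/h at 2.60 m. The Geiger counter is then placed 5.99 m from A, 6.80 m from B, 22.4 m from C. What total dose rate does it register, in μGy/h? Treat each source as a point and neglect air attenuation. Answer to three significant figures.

17.0 μGy/h

Each source contributes Iᵢ·(dᵢ/rᵢ)²; contributions add.
A: 614 × (0.962/5.99)² = 15.84 μGy/h
B: 14.8 × (1.10/6.80)² = 0.3873 μGy/h
C: 54.1 × (2.60/22.4)² = 0.7289 μGy/h
Total = 15.84 + 0.3873 + 0.7289 = 16.96 μGy/h.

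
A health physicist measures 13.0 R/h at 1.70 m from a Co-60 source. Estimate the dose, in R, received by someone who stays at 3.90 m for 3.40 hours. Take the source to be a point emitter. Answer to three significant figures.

By the inverse-square law, rate at 3.90 m:
13.0 × (1.70/3.90)² = 13.0 × 0.1900 = 2.470 R/h.
Dose = rate × time = 2.470 R/h × 3.400 h = 8.398 R.

8.40 R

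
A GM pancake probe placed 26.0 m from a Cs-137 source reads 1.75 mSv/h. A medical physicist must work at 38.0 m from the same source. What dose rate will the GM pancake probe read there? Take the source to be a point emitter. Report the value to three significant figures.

Applying the 1/r² law, scaling from 26.0 m to 38.0 m:
(26.0/38.0)² = 0.4681, so 1.75 × 0.4681 = 0.8192 mSv/h.

0.819 mSv/h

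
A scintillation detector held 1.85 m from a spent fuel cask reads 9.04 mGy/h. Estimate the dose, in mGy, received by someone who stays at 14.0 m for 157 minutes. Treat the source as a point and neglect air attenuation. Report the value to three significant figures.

0.413 mGy

Intensity scales as (d₁/d₂)², so rate at 14.0 m:
(1.85/14.0)² = 0.01746, so 9.04 × 0.01746 = 0.1578 mGy/h.
Dose = rate × time = 0.1578 mGy/h × 2.617 h = 0.4130 mGy.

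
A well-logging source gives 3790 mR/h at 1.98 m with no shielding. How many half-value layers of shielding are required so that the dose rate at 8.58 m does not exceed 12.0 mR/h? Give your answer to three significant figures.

4.07 half-value layers

At 8.58 m, distance alone gives 3790 × (1.98/8.58)² = 3790 × 0.05325 = 201.8 mR/h.
Further attenuation needed: 201.8/12.0 = 16.82.
n = log₂(16.82) = 4.072 half-value layers.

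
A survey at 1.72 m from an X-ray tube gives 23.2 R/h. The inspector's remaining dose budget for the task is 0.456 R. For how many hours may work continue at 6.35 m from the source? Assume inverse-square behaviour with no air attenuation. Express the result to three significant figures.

0.268 h

Since intensity falls as 1/r², rate at 6.35 m:
23.2 × (1.72/6.35)² = 23.2 × 0.07337 = 1.702 R/h.
Stay time = 0.456 R ÷ 1.702 R/h = 0.2679 h.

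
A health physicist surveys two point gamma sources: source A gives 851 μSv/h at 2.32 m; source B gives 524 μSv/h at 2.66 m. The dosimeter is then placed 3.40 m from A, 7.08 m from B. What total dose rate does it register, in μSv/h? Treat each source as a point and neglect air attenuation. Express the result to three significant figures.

470 μSv/h

By superposition, sum each source's inverse-square contribution:
A: 851 × (2.32/3.40)² = 396.2 μSv/h
B: 524 × (2.66/7.08)² = 73.97 μSv/h
Total = 396.2 + 73.97 = 470.2 μSv/h.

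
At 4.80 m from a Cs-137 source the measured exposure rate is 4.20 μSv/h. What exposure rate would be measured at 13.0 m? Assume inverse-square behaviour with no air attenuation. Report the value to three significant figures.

0.573 μSv/h

By the inverse-square law, scaling from 4.80 m to 13.0 m:
(4.80/13.0)² = 0.1363, so 4.20 × 0.1363 = 0.5725 μSv/h.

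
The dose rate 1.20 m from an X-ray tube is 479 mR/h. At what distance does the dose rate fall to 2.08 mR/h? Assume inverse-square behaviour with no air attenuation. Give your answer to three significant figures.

Intensity scales as (d₁/d₂)², so d₂ = d₁·√(I₁/I₂).
I₁/I₂ = 479/2.08 = 230.3, so d₂ = 1.20 × √230.3 = 18.21 m.

18.2 m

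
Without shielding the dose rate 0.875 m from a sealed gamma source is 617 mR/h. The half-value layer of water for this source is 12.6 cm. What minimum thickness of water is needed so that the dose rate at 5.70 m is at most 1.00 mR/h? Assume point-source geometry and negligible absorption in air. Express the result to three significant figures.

48.7 cm

At 5.70 m, distance alone gives (0.875/5.70)² = 0.02356, so 617 × 0.02356 = 14.54 mR/h.
Further attenuation needed: 14.54/1.00 = 14.54.
n = log₂(14.54) = 3.862 half-value layers.
Thickness = 3.862 × 12.6 cm = 48.66 cm.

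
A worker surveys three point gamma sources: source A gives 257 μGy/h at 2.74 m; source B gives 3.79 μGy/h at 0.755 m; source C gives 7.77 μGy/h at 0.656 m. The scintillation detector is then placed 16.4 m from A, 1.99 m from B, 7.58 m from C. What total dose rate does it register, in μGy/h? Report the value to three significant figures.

7.78 μGy/h

By superposition, sum each source's inverse-square contribution:
A: 257 × (2.74/16.4)² = 7.174 μGy/h
B: 3.79 × (0.755/1.99)² = 0.5455 μGy/h
C: 7.77 × (0.656/7.58)² = 0.05820 μGy/h
Total = 7.174 + 0.5455 + 0.05820 = 7.778 μGy/h.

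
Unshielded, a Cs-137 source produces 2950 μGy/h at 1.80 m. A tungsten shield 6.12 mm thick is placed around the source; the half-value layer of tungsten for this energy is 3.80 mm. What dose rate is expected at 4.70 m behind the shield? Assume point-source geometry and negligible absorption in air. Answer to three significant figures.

Distance alone: 2950 × (1.80/4.70)² = 2950 × 0.1467 = 432.8 μGy/h.
Shield: 6.12/3.80 = 1.611 half-value layers → attenuation 2^(−1.611) = 0.3274.
Combined: 432.8 × 0.3274 = 141.7 μGy/h.

142 μGy/h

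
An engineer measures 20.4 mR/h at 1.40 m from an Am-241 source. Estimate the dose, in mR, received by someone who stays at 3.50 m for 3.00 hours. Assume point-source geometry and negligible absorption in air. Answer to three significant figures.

Applying the 1/r² law, rate at 3.50 m:
20.4 × (1.40/3.50)² = 20.4 × 0.1600 = 3.264 mR/h.
Dose = rate × time = 3.264 mR/h × 3.000 h = 9.792 mR.

9.79 mR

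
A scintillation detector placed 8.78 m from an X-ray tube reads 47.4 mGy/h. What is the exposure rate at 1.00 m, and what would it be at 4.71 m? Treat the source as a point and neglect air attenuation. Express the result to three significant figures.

Intensity scales as (d₁/d₂)², so
At 1.00 m: (8.78/1.00)² = 77.09, so 47.4 × 77.09 = 3654 mGy/h
At 4.71 m: (1.00/4.71)² = 0.04508, so 3654 × 0.04508 = 164.7 mGy/h.

3650 mGy/h; 165 mGy/h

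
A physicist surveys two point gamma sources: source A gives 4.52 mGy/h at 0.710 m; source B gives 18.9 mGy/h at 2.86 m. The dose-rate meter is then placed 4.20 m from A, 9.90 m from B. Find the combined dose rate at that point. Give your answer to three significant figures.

Each source contributes Iᵢ·(dᵢ/rᵢ)²; contributions add.
A: 4.52 × (0.710/4.20)² = 0.1292 mGy/h
B: 18.9 × (2.86/9.90)² = 1.577 mGy/h
Total = 0.1292 + 1.577 = 1.706 mGy/h.

1.71 mGy/h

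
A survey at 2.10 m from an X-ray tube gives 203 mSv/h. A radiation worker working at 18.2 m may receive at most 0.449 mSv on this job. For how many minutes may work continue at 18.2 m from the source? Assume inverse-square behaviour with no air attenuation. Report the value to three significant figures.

Since intensity falls as 1/r², rate at 18.2 m:
203 × (2.10/18.2)² = 203 × 0.01331 = 2.702 mSv/h.
Stay time = 0.449 mSv ÷ 2.702 mSv/h = 0.1662 h = 9.972 min.

9.97 min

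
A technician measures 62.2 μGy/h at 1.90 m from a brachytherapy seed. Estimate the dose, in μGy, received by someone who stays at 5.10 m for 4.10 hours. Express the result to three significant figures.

35.4 μGy

Since intensity falls as 1/r², rate at 5.10 m:
62.2 × (1.90/5.10)² = 62.2 × 0.1388 = 8.633 μGy/h.
Dose = rate × time = 8.633 μGy/h × 4.100 h = 35.40 μGy.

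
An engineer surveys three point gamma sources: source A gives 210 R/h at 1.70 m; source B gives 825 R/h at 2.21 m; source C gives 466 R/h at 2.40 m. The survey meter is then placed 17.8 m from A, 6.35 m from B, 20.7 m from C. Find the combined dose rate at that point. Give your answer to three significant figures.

108 R/h

By superposition, sum each source's inverse-square contribution:
A: 210 × (1.70/17.8)² = 1.915 R/h
B: 825 × (2.21/6.35)² = 99.93 R/h
C: 466 × (2.40/20.7)² = 6.264 R/h
Total = 1.915 + 99.93 + 6.264 = 108.1 R/h.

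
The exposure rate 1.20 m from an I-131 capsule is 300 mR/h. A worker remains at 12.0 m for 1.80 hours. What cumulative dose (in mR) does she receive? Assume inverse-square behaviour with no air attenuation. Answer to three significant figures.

5.40 mR

By the inverse-square law, rate at 12.0 m:
300 × (1.20/12.0)² = 300 × 0.01000 = 3.000 mR/h.
Dose = rate × time = 3.000 mR/h × 1.800 h = 5.400 mR.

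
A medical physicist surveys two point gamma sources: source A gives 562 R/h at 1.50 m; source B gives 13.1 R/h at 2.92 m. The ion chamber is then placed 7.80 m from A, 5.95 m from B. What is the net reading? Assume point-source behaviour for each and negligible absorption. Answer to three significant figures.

Each source contributes Iᵢ·(dᵢ/rᵢ)²; contributions add.
A: 562 × (1.50/7.80)² = 20.78 R/h
B: 13.1 × (2.92/5.95)² = 3.155 R/h
Total = 20.78 + 3.155 = 23.94 R/h.

23.9 R/h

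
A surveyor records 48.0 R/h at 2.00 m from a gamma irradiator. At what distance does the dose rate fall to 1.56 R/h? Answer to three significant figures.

By the inverse-square law, d₂ = d₁·√(I₁/I₂).
I₁/I₂ = 48.0/1.56 = 30.77, so d₂ = 2.00 × √30.77 = 11.09 m.

11.1 m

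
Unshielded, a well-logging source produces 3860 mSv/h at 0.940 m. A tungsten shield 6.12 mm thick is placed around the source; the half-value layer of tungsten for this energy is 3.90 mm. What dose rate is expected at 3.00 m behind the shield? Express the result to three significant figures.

Distance alone: 3860 × (0.940/3.00)² = 3860 × 0.09818 = 379.0 mSv/h.
Shield: 6.12/3.90 = 1.569 half-value layers → attenuation 2^(−1.569) = 0.3370.
Combined: 379.0 × 0.3370 = 127.7 mSv/h.

128 mSv/h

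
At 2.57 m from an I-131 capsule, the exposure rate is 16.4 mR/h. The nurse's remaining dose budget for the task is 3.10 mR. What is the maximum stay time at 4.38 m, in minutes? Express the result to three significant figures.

32.9 min

By the inverse-square law, rate at 4.38 m:
(2.57/4.38)² = 0.3443, so 16.4 × 0.3443 = 5.647 mR/h.
Stay time = 3.10 mR ÷ 5.647 mR/h = 0.5490 h = 32.94 min.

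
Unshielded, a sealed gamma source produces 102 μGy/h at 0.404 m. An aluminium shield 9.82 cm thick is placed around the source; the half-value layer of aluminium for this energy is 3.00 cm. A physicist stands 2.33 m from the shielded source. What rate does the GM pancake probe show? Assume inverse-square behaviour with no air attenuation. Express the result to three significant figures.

0.317 μGy/h

Distance alone: (0.404/2.33)² = 0.03006, so 102 × 0.03006 = 3.066 μGy/h.
Shield: 9.82/3.00 = 3.273 half-value layers → attenuation 2^(−3.273) = 0.1034.
Combined: 3.066 × 0.1034 = 0.3170 μGy/h.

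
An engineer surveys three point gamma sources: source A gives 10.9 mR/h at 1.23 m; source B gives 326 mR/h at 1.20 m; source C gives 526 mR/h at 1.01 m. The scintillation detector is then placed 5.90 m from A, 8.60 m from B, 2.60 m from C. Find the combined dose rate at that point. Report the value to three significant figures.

86.2 mR/h

By superposition, sum each source's inverse-square contribution:
A: 10.9 × (1.23/5.90)² = 0.4737 mR/h
B: 326 × (1.20/8.60)² = 6.347 mR/h
C: 526 × (1.01/2.60)² = 79.37 mR/h
Total = 0.4737 + 6.347 + 79.37 = 86.19 mR/h.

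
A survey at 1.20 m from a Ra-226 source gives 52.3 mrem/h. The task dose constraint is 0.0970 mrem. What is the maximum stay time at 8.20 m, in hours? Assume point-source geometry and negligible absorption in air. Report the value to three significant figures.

0.0866 h

Using I₁d₁² = I₂d₂², rate at 8.20 m:
52.3 × (1.20/8.20)² = 52.3 × 0.02142 = 1.120 mrem/h.
Stay time = 0.0970 mrem ÷ 1.120 mrem/h = 0.08661 h.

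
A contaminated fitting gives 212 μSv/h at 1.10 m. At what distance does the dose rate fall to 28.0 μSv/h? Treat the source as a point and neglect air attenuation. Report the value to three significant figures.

3.03 m

Applying the 1/r² law, d₂ = d₁·√(I₁/I₂).
I₁/I₂ = 212/28.0 = 7.571, so d₂ = 1.10 × √7.571 = 3.027 m.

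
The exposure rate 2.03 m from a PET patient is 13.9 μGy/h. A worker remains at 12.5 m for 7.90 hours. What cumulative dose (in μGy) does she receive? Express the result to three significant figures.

Intensity scales as (d₁/d₂)², so rate at 12.5 m:
13.9 × (2.03/12.5)² = 13.9 × 0.02637 = 0.3665 μGy/h.
Dose = rate × time = 0.3665 μGy/h × 7.900 h = 2.895 μGy.

2.90 μGy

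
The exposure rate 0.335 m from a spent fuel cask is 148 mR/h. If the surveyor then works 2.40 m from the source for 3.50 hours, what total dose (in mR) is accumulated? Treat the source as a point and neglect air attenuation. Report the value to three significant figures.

Using I₁d₁² = I₂d₂², rate at 2.40 m:
(0.335/2.40)² = 0.01948, so 148 × 0.01948 = 2.883 mR/h.
Dose = rate × time = 2.883 mR/h × 3.500 h = 10.09 mR.

10.1 mR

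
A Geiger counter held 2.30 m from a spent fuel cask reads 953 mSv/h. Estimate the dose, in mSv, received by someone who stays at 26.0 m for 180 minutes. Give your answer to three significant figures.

Using I₁d₁² = I₂d₂², rate at 26.0 m:
953 × (2.30/26.0)² = 953 × 0.007825 = 7.457 mSv/h.
Dose = rate × time = 7.457 mSv/h × 3.000 h = 22.37 mSv.

22.4 mSv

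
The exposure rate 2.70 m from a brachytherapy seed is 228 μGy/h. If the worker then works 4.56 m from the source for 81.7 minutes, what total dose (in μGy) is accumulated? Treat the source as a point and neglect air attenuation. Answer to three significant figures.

Since intensity falls as 1/r², rate at 4.56 m:
(2.70/4.56)² = 0.3506, so 228 × 0.3506 = 79.94 μGy/h.
Dose = rate × time = 79.94 μGy/h × 1.362 h = 108.9 μGy.

109 μGy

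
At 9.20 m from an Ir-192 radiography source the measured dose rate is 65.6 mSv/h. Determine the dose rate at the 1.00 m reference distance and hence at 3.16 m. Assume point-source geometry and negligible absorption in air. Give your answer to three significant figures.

Since intensity falls as 1/r²,
At 1.00 m: (9.20/1.00)² = 84.64, so 65.6 × 84.64 = 5552 mSv/h
At 3.16 m: (1.00/3.16)² = 0.1001, so 5552 × 0.1001 = 555.8 mSv/h.

5550 mSv/h; 556 mSv/h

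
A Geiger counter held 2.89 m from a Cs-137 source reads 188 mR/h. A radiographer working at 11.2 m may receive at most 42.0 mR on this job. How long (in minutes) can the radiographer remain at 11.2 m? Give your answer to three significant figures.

Since intensity falls as 1/r², rate at 11.2 m:
188 × (2.89/11.2)² = 188 × 0.06658 = 12.52 mR/h.
Stay time = 42.0 mR ÷ 12.52 mR/h = 3.355 h = 201.3 min.

201 min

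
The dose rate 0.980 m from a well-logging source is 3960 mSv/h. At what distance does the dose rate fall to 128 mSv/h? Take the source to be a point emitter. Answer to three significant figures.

By the inverse-square law, d₂ = d₁·√(I₁/I₂).
I₁/I₂ = 3960/128 = 30.94, so d₂ = 0.980 × √30.94 = 5.451 m.

5.45 m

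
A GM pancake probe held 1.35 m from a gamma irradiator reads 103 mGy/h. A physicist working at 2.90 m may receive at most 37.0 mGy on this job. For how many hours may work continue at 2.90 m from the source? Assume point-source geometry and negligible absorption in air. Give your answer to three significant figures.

1.66 h

Applying the 1/r² law, rate at 2.90 m:
103 × (1.35/2.90)² = 103 × 0.2167 = 22.32 mGy/h.
Stay time = 37.0 mGy ÷ 22.32 mGy/h = 1.658 h.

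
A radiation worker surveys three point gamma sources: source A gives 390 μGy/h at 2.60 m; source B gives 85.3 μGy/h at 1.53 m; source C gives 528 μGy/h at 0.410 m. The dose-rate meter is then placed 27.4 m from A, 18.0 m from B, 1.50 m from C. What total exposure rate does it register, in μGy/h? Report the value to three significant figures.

43.6 μGy/h

By superposition, sum each source's inverse-square contribution:
A: 390 × (2.60/27.4)² = 3.512 μGy/h
B: 85.3 × (1.53/18.0)² = 0.6163 μGy/h
C: 528 × (0.410/1.50)² = 39.45 μGy/h
Total = 3.512 + 0.6163 + 39.45 = 43.58 μGy/h.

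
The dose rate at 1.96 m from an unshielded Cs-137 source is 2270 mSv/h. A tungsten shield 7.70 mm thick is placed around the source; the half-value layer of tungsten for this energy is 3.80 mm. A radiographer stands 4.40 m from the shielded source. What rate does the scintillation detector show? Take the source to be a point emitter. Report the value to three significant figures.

111 mSv/h

Distance alone: (1.96/4.40)² = 0.1984, so 2270 × 0.1984 = 450.4 mSv/h.
Shield: 7.70/3.80 = 2.026 half-value layers → attenuation 2^(−2.026) = 0.2455.
Combined: 450.4 × 0.2455 = 110.6 mSv/h.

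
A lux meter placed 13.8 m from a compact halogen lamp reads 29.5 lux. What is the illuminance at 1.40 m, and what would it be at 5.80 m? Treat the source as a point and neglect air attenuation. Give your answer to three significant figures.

2870 lux; 167 lux

Intensity scales as (d₁/d₂)², so
At 1.40 m: (13.8/1.40)² = 97.16, so 29.5 × 97.16 = 2866 lux
At 5.80 m: (1.40/5.80)² = 0.05826, so 2866 × 0.05826 = 167.0 lux.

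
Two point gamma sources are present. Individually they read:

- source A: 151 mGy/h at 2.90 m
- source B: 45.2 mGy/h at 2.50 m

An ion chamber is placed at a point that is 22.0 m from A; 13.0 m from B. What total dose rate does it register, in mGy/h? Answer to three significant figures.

4.30 mGy/h

By superposition, sum each source's inverse-square contribution:
A: 151 × (2.90/22.0)² = 2.624 mGy/h
B: 45.2 × (2.50/13.0)² = 1.672 mGy/h
Total = 2.624 + 1.672 = 4.296 mGy/h.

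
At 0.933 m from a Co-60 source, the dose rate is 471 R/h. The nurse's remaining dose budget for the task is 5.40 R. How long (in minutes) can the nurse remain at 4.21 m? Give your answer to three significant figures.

14.0 min

Using I₁d₁² = I₂d₂², rate at 4.21 m:
471 × (0.933/4.21)² = 471 × 0.04911 = 23.13 R/h.
Stay time = 5.40 R ÷ 23.13 R/h = 0.2335 h = 14.01 min.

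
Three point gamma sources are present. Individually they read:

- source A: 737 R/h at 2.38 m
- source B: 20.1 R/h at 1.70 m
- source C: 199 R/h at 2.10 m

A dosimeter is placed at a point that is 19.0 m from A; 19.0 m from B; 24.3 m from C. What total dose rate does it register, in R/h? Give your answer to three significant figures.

13.2 R/h

Each source contributes Iᵢ·(dᵢ/rᵢ)²; contributions add.
A: 737 × (2.38/19.0)² = 11.56 R/h
B: 20.1 × (1.70/19.0)² = 0.1609 R/h
C: 199 × (2.10/24.3)² = 1.486 R/h
Total = 11.56 + 0.1609 + 1.486 = 13.21 R/h.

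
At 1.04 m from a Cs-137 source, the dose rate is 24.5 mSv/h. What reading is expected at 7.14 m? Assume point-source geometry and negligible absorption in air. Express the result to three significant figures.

Applying the 1/r² law, the rate at 7.14 m is
24.5 × (1.04/7.14)² = 24.5 × 0.02122 = 0.5199 mSv/h.

0.520 mSv/h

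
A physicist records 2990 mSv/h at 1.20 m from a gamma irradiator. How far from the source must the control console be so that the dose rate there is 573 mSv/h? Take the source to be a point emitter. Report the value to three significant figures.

2.74 m

By the inverse-square law, d₂ = d₁·√(I₁/I₂).
I₁/I₂ = 2990/573 = 5.218, so d₂ = 1.20 × √5.218 = 2.741 m.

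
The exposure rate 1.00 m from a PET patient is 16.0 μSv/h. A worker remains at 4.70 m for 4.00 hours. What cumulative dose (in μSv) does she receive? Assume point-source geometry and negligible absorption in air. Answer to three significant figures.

2.90 μSv

Applying the 1/r² law, rate at 4.70 m:
(1.00/4.70)² = 0.04527, so 16.0 × 0.04527 = 0.7243 μSv/h.
Dose = rate × time = 0.7243 μSv/h × 4.000 h = 2.897 μSv.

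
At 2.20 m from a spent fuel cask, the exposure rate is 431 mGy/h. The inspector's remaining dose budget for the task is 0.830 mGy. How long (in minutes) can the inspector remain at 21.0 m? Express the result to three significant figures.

10.5 min

Intensity scales as (d₁/d₂)², so rate at 21.0 m:
431 × (2.20/21.0)² = 431 × 0.01098 = 4.732 mGy/h.
Stay time = 0.830 mGy ÷ 4.732 mGy/h = 0.1754 h = 10.52 min.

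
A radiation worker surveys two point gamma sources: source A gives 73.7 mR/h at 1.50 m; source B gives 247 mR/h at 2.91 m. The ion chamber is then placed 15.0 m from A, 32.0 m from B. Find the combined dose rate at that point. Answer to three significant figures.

2.78 mR/h

Each source contributes Iᵢ·(dᵢ/rᵢ)²; contributions add.
A: 73.7 × (1.50/15.0)² = 0.7370 mR/h
B: 247 × (2.91/32.0)² = 2.043 mR/h
Total = 0.7370 + 2.043 = 2.780 mR/h.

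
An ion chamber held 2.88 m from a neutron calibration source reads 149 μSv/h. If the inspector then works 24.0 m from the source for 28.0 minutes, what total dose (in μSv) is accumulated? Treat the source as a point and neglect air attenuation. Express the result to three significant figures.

Since intensity falls as 1/r², rate at 24.0 m:
149 × (2.88/24.0)² = 149 × 0.01440 = 2.146 μSv/h.
Dose = rate × time = 2.146 μSv/h × 0.4667 h = 1.002 μSv.

1.00 μSv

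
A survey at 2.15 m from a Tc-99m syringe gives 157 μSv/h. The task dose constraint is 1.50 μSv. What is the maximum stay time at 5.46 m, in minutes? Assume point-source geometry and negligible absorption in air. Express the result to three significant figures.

Since intensity falls as 1/r², rate at 5.46 m:
157 × (2.15/5.46)² = 157 × 0.1551 = 24.35 μSv/h.
Stay time = 1.50 μSv ÷ 24.35 μSv/h = 0.06160 h = 3.696 min.

3.70 min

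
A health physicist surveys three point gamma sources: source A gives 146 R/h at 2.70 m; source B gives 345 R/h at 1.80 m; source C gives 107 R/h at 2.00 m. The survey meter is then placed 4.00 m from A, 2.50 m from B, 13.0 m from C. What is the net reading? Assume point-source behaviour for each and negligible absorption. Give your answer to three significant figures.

248 R/h

By superposition, sum each source's inverse-square contribution:
A: 146 × (2.70/4.00)² = 66.52 R/h
B: 345 × (1.80/2.50)² = 178.8 R/h
C: 107 × (2.00/13.0)² = 2.533 R/h
Total = 66.52 + 178.8 + 2.533 = 247.9 R/h.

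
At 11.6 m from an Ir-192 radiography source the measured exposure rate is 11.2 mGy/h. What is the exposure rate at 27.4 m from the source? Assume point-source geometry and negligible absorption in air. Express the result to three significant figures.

2.01 mGy/h

By the inverse-square law, scaling from 11.6 m to 27.4 m:
(11.6/27.4)² = 0.1792, so 11.2 × 0.1792 = 2.007 mGy/h.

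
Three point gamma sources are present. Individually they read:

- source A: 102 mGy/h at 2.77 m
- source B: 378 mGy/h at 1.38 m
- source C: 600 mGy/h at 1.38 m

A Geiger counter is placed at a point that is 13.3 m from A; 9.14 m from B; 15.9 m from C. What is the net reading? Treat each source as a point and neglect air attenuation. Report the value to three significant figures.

Each source contributes Iᵢ·(dᵢ/rᵢ)²; contributions add.
A: 102 × (2.77/13.3)² = 4.424 mGy/h
B: 378 × (1.38/9.14)² = 8.617 mGy/h
C: 600 × (1.38/15.9)² = 4.520 mGy/h
Total = 4.424 + 8.617 + 4.520 = 17.56 mGy/h.

17.6 mGy/h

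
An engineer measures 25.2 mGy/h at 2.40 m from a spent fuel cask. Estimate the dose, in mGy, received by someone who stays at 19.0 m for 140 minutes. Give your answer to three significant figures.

Intensity scales as (d₁/d₂)², so rate at 19.0 m:
(2.40/19.0)² = 0.01596, so 25.2 × 0.01596 = 0.4022 mGy/h.
Dose = rate × time = 0.4022 mGy/h × 2.333 h = 0.9383 mGy.

0.938 mGy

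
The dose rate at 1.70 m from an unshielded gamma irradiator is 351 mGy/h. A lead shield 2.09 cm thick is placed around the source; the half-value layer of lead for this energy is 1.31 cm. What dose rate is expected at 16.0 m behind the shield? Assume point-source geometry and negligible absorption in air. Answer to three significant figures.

1.31 mGy/h

Distance alone: (1.70/16.0)² = 0.01129, so 351 × 0.01129 = 3.963 mGy/h.
Shield: 2.09/1.31 = 1.595 half-value layers → attenuation 2^(−1.595) = 0.3310.
Combined: 3.963 × 0.3310 = 1.312 mGy/h.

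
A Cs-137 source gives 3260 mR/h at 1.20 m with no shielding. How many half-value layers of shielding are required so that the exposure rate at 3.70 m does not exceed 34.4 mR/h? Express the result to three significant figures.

At 3.70 m, distance alone gives 3260 × (1.20/3.70)² = 3260 × 0.1052 = 343.0 mR/h.
Further attenuation needed: 343.0/34.4 = 9.971.
n = log₂(9.971) = 3.318 half-value layers.

3.32 half-value layers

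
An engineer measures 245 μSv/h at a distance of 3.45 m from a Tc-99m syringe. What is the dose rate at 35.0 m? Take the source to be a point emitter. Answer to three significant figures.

Intensity scales as (d₁/d₂)², so the rate at 35.0 m is
245 × (3.45/35.0)² = 245 × 0.009716 = 2.380 μSv/h.

2.38 μSv/h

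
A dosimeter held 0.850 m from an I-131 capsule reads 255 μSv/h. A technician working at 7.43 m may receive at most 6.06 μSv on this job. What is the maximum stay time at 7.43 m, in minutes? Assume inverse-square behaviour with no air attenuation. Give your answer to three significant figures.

Using I₁d₁² = I₂d₂², rate at 7.43 m:
(0.850/7.43)² = 0.01309, so 255 × 0.01309 = 3.338 μSv/h.
Stay time = 6.06 μSv ÷ 3.338 μSv/h = 1.815 h = 108.9 min.

109 min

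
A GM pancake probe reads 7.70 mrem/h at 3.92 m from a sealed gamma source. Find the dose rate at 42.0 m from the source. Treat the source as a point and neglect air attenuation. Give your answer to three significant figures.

0.0671 mrem/h

Since intensity falls as 1/r², the rate at 42.0 m is
7.70 × (3.92/42.0)² = 7.70 × 0.008711 = 0.06707 mrem/h.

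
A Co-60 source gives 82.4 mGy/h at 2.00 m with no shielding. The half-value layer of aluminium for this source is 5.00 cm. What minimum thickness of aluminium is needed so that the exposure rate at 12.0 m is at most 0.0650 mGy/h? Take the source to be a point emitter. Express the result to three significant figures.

At 12.0 m, distance alone gives (2.00/12.0)² = 0.02778, so 82.4 × 0.02778 = 2.289 mGy/h.
Further attenuation needed: 2.289/0.0650 = 35.22.
n = log₂(35.22) = 5.138 half-value layers.
Thickness = 5.138 × 5.00 cm = 25.69 cm.

25.7 cm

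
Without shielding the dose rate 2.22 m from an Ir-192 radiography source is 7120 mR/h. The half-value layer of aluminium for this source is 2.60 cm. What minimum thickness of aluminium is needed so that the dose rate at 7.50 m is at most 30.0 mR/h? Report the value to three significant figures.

At 7.50 m, distance alone gives (2.22/7.50)² = 0.08762, so 7120 × 0.08762 = 623.9 mR/h.
Further attenuation needed: 623.9/30.0 = 20.80.
n = log₂(20.80) = 4.379 half-value layers.
Thickness = 4.379 × 2.60 cm = 11.39 cm.

11.4 cm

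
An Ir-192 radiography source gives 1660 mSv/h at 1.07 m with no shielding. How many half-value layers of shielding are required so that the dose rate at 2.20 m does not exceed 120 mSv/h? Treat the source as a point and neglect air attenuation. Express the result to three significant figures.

At 2.20 m, distance alone gives 1660 × (1.07/2.20)² = 1660 × 0.2365 = 392.6 mSv/h.
Further attenuation needed: 392.6/120 = 3.272.
n = log₂(3.272) = 1.710 half-value layers.

1.71 half-value layers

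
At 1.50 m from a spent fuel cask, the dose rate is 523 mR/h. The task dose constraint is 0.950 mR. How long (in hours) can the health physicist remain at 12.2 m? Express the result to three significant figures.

0.120 h

Since intensity falls as 1/r², rate at 12.2 m:
(1.50/12.2)² = 0.01512, so 523 × 0.01512 = 7.908 mR/h.
Stay time = 0.950 mR ÷ 7.908 mR/h = 0.1201 h.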